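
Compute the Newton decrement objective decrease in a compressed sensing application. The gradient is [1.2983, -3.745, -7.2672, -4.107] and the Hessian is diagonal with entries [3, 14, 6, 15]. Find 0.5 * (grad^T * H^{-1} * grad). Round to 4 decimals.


Step 1: H is diagonal, so H^(-1) * g = [0.4328, -0.2675, -1.2112, -0.2738].
Step 2: g^T H^(-1) g = sum_i g_i^2 / H_ii
  = (1.2983)^2/3 + (-3.745)^2/14 + (-7.2672)^2/6 + (-4.107)^2/15
  = 0.5619 + 1.0018 + 8.802 + 1.1245 = 11.4902
Step 3: Objective decrease = 0.5 * g^T H^(-1) g = 5.7451


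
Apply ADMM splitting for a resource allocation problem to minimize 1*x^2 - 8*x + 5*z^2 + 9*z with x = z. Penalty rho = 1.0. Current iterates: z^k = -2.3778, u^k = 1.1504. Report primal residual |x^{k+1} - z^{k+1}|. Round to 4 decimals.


ADMM iteration with rho = 1.0, z^k = -2.3778, u^k = 1.1504
Step 1: x-update.
Minimize 1*x^2 - 8*x + (1.0/2)*(x + 2.3778 + 1.1504)^2
FOC: (2*1 + 1.0)*x = 8 + 1.0*(-2.3778 - 1.1504)
x^{k+1} = 1.4906
Step 2: z-update.
Minimize 5*z^2 + 9*z + (1.0/2)*(1.4906 - z + 1.1504)^2
FOC: (2*5 + 1.0)*z = -9 + 1.0*(1.4906 + 1.1504)
z^{k+1} = -0.5781
Step 3: u-update.
u^{k+1} = 1.1504 + 1.4906 + 0.5781 = 3.2191
Step 4: Primal residual = |1.4906 + 0.5781| = 2.0687


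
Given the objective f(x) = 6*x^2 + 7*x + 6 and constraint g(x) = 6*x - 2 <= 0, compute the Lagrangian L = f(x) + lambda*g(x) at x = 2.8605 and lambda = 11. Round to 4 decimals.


Step 1: Evaluate f(x).
f(2.8605) = 6*2.8605^2 + 7*2.8605 + 6 = 75.1183
Step 2: Evaluate g(x).
g(2.8605) = 6*2.8605 - 2 = 15.163
Step 3: Compute Lagrangian.
L = 75.1183 + 11*15.163 = 241.9113


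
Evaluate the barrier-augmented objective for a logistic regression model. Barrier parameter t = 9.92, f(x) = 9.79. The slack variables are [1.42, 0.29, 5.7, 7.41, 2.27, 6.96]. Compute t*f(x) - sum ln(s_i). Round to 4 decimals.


Step 1: Compute log-barrier.
ln values: [0.3507, -1.2379, 1.7405, 2.0028, 0.8198, 1.9402]
phi = -(0.3507 - 1.2379 + 1.7405 + 2.0028 + 0.8198 + 1.9402) = -5.616
Step 2: Compute augmented objective.
t*f(x) = 9.92*9.79 = 97.1168
Total = 97.1168 - 5.616 = 91.5008


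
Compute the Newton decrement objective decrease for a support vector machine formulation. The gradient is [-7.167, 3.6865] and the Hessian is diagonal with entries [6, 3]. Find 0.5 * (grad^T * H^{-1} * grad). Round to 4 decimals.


Step 1: H is diagonal, so H^(-1) * g = [-1.1945, 1.2288].
Step 2: g^T H^(-1) g = sum_i g_i^2 / H_ii
  = (-7.167)^2/6 + (3.6865)^2/3
  = 8.561 + 4.5301 = 13.0911
Step 3: Objective decrease = 0.5 * g^T H^(-1) g = 6.5455


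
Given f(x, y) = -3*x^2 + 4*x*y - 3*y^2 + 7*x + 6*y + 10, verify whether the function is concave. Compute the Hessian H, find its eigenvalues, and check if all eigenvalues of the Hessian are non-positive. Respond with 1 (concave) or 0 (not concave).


The Hessian of f(x,y) = -3*x^2 + 4*x*y - 3*y^2 + 7*x + 6*y + 10 is:
H = [[-6, 4], [4, -6]]
Trace = -6 - 6 = -12
Determinant = -6*-6 - (4)^2 = 20
Discriminant = (-12)^2 - 4*20 = 64.0
Eigenvalues: lambda_1 = -10.0, lambda_2 = -2.0
The function is concave.

1


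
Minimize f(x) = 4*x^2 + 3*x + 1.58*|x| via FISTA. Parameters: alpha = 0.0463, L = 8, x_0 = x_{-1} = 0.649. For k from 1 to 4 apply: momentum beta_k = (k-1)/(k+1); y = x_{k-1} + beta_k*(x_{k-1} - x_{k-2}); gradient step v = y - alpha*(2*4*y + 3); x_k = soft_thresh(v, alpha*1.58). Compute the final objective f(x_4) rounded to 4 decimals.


FISTA on f(x) = 4*x^2 + 3*x + 1.58*|x|
L = 8, alpha = 0.0463
Iteration 1: beta = 0.0, y = 0.649 + 0.0*(0.649 - 0.649) = 0.649
  grad(y) = 8.192, v = y - alpha*grad = 0.2697
  prox(v) = soft_thresh(0.2697, 0.0732) = 0.1966
Iteration 2: beta = 0.3333, y = 0.1966 + 0.3333*(0.1966 - 0.649) = 0.0457
  grad(y) = 3.3659, v = y - alpha*grad = -0.1101
  prox(v) = soft_thresh(-0.1101, 0.0732) = -0.0369
Iteration 3: beta = 0.5, y = -0.0369 + 0.5*(-0.0369 - 0.1966) = -0.1537
  grad(y) = 1.7704, v = y - alpha*grad = -0.2357
  prox(v) = soft_thresh(-0.2357, 0.0732) = -0.1625
Iteration 4: beta = 0.6, y = -0.1625 + 0.6*(-0.1625 + 0.0369) = -0.2379
  grad(y) = 1.0972, v = y - alpha*grad = -0.2887
  prox(v) = soft_thresh(-0.2887, 0.0732) = -0.2155
f(x_4) = 4*(-0.2155)^2 + 3*(-0.2155) + 1.58*|-0.2155| = -0.1202


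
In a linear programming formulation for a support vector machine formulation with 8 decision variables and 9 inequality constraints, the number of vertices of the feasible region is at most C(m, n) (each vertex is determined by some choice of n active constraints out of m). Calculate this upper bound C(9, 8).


Each vertex corresponds to some choice of n active constraints out of m, so the number of vertices is at most C(m, n) = m! / (n!(m-n)!).
m = 9, n = 8
Numerator: 9 * 8 * 7 * 6 * 5 * 4 * 3 * 2
Denominator: 8! = 40320
C(9, 8) = 9


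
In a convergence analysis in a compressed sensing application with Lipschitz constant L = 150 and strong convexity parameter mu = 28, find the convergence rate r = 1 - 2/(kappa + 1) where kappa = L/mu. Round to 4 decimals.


Step 1: Compute the condition number.
kappa = L/mu = 150/28 = 5.3571
Step 2: Compute the convergence rate.
r = 1 - 2/(kappa + 1) = 1 - 2*mu/(L + mu) = (L - mu)/(L + mu) = 122/178 = 0.6854


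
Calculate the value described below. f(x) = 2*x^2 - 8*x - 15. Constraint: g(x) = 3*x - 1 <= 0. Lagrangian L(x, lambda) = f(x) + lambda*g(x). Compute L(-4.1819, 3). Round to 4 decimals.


Step 1: Evaluate f(x).
f(-4.1819) = 2*(-4.1819)^2 - 8*(-4.1819) - 15 = 53.4318
Step 2: Evaluate g(x).
g(-4.1819) = 3*-4.1819 - 1 = -13.5457
Step 3: Compute Lagrangian.
L = 53.4318 + 3*-13.5457 = 12.7947


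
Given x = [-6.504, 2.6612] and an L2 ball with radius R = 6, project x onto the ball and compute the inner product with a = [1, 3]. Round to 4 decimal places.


Step 1: Compute ||x|| (intermediates to 6 decimals).
||x|| = sqrt((-6.504)^2 + 2.6612^2) = 7.027375
Step 2: Project.
Since ||x|| > R, scale = R/||x|| = 6/7.027375 = 0.853804, proj(x) = scale * x
proj(x) = [-5.553141, 2.272143]
Step 3: Dot product.
a^T * proj(x) = 1*(-5.553141) + 3*2.272143 = 1.2633


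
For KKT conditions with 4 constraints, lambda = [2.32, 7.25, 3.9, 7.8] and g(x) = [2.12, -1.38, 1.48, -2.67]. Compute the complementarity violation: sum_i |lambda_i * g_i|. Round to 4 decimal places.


KKT complementary slackness check:
lambda_1 * g_1 = 2.32 * 2.12 = 4.9184
lambda_2 * g_2 = 7.25 * -1.38 = -10.005
lambda_3 * g_3 = 3.9 * 1.48 = 5.772
lambda_4 * g_4 = 7.8 * -2.67 = -20.826
Total violation = 4.9184 + 10.005 + 5.772 + 20.826 = 41.5214


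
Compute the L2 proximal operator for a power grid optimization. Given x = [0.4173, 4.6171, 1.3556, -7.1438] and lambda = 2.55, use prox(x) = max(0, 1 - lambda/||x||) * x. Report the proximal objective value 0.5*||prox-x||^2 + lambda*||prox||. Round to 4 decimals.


Step 1: Compute ||x||.
||x|| = 8.6234
Step 2: Compute scaling factor.
scale = max(0, 1 - 2.55/8.6234) = 0.7043
Step 3: prox(x) = [0.2939, 3.2518, 0.9547, -5.0313]
||prox(x)|| = 6.0734
Step 4: Proximal objective.
0.5*||prox-x||^2 = 3.2513
lambda*||prox|| = 15.4872
Total = 18.7385


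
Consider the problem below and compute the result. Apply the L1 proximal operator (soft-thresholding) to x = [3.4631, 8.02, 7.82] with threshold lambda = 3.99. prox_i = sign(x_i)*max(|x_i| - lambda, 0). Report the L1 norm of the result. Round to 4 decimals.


Soft-thresholding with lambda = 3.99:
prox(3.4631) = sign(3.4631)*max(|3.4631| - 3.99, 0) = 0.0
prox(8.02) = sign(8.02)*max(|8.02| - 3.99, 0) = 4.03
prox(7.82) = sign(7.82)*max(|7.82| - 3.99, 0) = 3.83
prox(x) = [0.0, 4.03, 3.83]
||prox(x)||_1 = 0.0 + 4.03 + 3.83 = 7.86


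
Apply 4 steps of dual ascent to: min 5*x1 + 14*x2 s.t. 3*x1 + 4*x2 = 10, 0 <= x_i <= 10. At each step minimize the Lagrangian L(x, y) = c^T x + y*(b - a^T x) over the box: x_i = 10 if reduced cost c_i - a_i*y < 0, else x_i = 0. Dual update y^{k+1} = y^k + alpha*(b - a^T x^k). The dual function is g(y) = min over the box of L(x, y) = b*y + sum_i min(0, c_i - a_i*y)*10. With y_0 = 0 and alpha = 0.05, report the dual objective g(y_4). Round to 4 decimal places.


Dual ascent for LP: min 5*x1 + 14*x2, 3*x1 + 4*x2 = 10, 0 <= x_i <= 10
Step 1: y^k = 0.0, reduced costs: (5.0, 14.0)
  x^k = (0.0, 0.0), subgradient = b - a^T x = 10.0
  y^{k+1} = 0.0 + 0.05*10.0 = 0.5
Step 2: y^k = 0.5, reduced costs: (3.5, 12.0)
  x^k = (0.0, 0.0), subgradient = b - a^T x = 10.0
  y^{k+1} = 0.5 + 0.05*10.0 = 1.0
Step 3: y^k = 1.0, reduced costs: (2.0, 10.0)
  x^k = (0.0, 0.0), subgradient = b - a^T x = 10.0
  y^{k+1} = 1.0 + 0.05*10.0 = 1.5
Step 4: y^k = 1.5, reduced costs: (0.5, 8.0)
  x^k = (0.0, 0.0), subgradient = b - a^T x = 10.0
  y^{k+1} = 1.5 + 0.05*10.0 = 2.0
Dual objective at y_4 = 2.0: reduced costs (-1.0, 6.0), box minimizer x = (10.0, 0.0)
g(y_4) = b*y + (c1 - a1*y)*x1 + (c2 - a2*y)*x2 = 10*2.0 + (-1.0)*10.0 + 6.0*0.0 = 20.0 - 10.0 + 0.0 = 10.0


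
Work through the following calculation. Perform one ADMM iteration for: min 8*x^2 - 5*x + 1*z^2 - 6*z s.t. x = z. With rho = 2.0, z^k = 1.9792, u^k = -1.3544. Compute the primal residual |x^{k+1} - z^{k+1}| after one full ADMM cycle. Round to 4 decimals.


ADMM iteration with rho = 2.0, z^k = 1.9792, u^k = -1.3544
Step 1: x-update.
Minimize 8*x^2 - 5*x + (2.0/2)*(x - 1.9792 - 1.3544)^2
FOC: (2*8 + 2.0)*x = 5 + 2.0*(1.9792 + 1.3544)
x^{k+1} = 0.6482
Step 2: z-update.
Minimize 1*z^2 - 6*z + (2.0/2)*(0.6482 - z - 1.3544)^2
FOC: (2*1 + 2.0)*z = 6 + 2.0*(0.6482 - 1.3544)
z^{k+1} = 1.1469
Step 3: u-update.
u^{k+1} = -1.3544 + 0.6482 - 1.1469 = -1.8531
Step 4: Primal residual = |0.6482 - 1.1469| = 0.4987


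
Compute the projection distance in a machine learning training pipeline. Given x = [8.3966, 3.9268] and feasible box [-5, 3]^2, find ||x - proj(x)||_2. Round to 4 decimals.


Project each component onto [-5, 3].
clip(8.3966) = 3.0, clip(3.9268) = 3.0
Projection = [3.0, 3.0]
Squared diffs: [29.1233, 0.859]
Distance = sqrt(29.9823) = 5.4756


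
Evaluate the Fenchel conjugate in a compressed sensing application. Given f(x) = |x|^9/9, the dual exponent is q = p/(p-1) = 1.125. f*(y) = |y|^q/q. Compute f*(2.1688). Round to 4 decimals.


The conjugate exponent q satisfies 1/p + 1/q = 1.
p = 9, so q = 9/(9 - 1) = 1.125
|y|^q = 2.1688^1.125 = 2.3892
f*(2.1688) = 2.3892 / 1.125 = 2.1237


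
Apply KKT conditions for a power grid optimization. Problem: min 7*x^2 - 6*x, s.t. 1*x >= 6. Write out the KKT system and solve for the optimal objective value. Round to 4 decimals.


Step 1: Try lambda = 0 (constraint inactive).
x_unc = 6/(2*7) = 0.4286
Check: 1*0.4286 = 0.4286 < 6 -- violated!
Step 2: Constraint must be active: 1*x = 6
x* = 6/1 = 6.0
lambda = (2*7*6.0 - 6)/1 = 78.0
Step 3: Compute optimal value.
f(x*) = 7*6.0^2 - 6*6.0 = 216.0


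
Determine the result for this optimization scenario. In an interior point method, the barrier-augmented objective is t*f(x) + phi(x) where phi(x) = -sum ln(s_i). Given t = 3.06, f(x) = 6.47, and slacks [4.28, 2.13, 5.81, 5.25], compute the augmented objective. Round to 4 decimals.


Step 1: Compute log-barrier.
ln values: [1.454, 0.7561, 1.7596, 1.6582]
phi = -(1.454 + 0.7561 + 1.7596 + 1.6582) = -5.6279
Step 2: Compute augmented objective.
t*f(x) = 3.06*6.47 = 19.7982
Total = 19.7982 - 5.6279 = 14.1703


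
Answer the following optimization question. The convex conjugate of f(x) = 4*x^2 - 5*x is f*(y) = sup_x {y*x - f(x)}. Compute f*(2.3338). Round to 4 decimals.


f*(y) = sup_x {y*x - a*x^2 - b*x} = sup_x {(y-b)*x - a*x^2}
FOC: (y - b) - 2a*x = 0 => x* = (y - b)/(2a)
x* = (2.3338 + 5)/(2*4) = 0.9167
f*(2.3338) = (y-b)^2/(4a) = (2.3338 + 5)^2/(4*4)
= 53.7846/16 = 3.3615


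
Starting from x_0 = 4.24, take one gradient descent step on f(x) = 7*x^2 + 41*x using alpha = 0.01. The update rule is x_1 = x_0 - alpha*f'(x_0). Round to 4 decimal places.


We compute the gradient at x_0 and apply the update.
f'(x) = 14*x + 41
f'(4.24) = 14*4.24 + 41 = 100.36
x_1 = 4.24 - 0.01*100.36 = 3.2364


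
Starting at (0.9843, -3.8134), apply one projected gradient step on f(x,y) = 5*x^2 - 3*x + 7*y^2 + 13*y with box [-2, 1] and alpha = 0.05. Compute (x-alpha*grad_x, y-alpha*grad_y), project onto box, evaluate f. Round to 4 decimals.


Step 1: Compute gradient at (0.9843, -3.8134).
grad_x = 2*5*0.9843 - 3 = 6.843
grad_y = 2*7*-3.8134 + 13 = -40.3876
Step 2: Gradient step.
x_raw = 0.9843 - 0.05*6.843 = 0.6422
y_raw = -3.8134 - 0.05*-40.3876 = -1.794
Step 3: Project onto [-2, 1].
x_proj = clip(0.6422) = 0.6422
y_proj = clip(-1.794) = -1.794
Step 4: Evaluate f.
f(0.6422, -1.794) = -0.6574


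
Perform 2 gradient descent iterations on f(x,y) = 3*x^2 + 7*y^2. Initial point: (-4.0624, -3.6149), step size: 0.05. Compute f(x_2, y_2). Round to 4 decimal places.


Gradient descent on f(x,y) = 3*x^2 + 7*y^2.
Starting point: (-4.0624, -3.6149), alpha = 0.05
Step 1: grad_x = 2*3*-4.0624 = -24.3744, grad_y = 2*7*-3.6149 = -50.6086
  x_1 = -4.0624 - 0.05*-24.3744 = -2.8437
  y_1 = -3.6149 - 0.05*-50.6086 = -1.0845
Step 2: grad_x = 2*3*-2.8437 = -17.0621, grad_y = 2*7*-1.0845 = -15.1826
  x_2 = -2.8437 - 0.05*-17.0621 = -1.9906
  y_2 = -1.0845 - 0.05*-15.1826 = -0.3253
f(-1.9906, -0.3253) = 3*(-1.9906)^2 + 7*(-0.3253)^2 = 12.6281


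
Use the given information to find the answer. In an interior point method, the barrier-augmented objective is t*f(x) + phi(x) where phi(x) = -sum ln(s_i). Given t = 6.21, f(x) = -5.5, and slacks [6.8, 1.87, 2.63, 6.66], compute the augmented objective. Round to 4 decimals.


Step 1: Compute log-barrier.
ln values: [1.9169, 0.6259, 0.967, 1.8961]
phi = -(1.9169 + 0.6259 + 0.967 + 1.8961) = -5.406
Step 2: Compute augmented objective.
t*f(x) = 6.21*-5.5 = -34.155
Total = -34.155 - 5.406 = -39.561


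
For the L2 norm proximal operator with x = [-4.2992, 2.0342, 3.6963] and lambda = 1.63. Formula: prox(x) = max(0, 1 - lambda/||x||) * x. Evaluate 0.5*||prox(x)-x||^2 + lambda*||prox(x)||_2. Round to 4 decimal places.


Step 1: Compute ||x||.
||x|| = 6.0236
Step 2: Compute scaling factor.
scale = max(0, 1 - 1.63/6.0236) = 0.7294
Step 3: prox(x) = [-3.1358, 1.4837, 2.6961]
||prox(x)|| = 4.3936
Step 4: Proximal objective.
0.5*||prox-x||^2 = 1.3285
lambda*||prox|| = 7.1616
Total = 8.49


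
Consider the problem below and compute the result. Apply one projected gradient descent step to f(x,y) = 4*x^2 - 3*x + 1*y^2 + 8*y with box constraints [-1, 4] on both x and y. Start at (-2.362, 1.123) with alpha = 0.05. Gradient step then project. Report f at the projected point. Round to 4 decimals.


Step 1: Compute gradient at (-2.362, 1.123).
grad_x = 2*4*-2.362 - 3 = -21.896
grad_y = 2*1*1.123 + 8 = 10.246
Step 2: Gradient step.
x_raw = -2.362 - 0.05*-21.896 = -1.2672
y_raw = 1.123 - 0.05*10.246 = 0.6107
Step 3: Project onto [-1, 4].
x_proj = clip(-1.2672) = -1.0
y_proj = clip(0.6107) = 0.6107
Step 4: Evaluate f.
f(-1.0, 0.6107) = 12.2586


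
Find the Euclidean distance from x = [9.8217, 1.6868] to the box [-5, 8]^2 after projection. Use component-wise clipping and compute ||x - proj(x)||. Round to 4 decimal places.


Project each component onto [-5, 8].
clip(9.8217) = 8.0, clip(1.6868) = 1.6868
Projection = [8.0, 1.6868]
Squared diffs: [3.3186, 0.0]
Distance = sqrt(3.3186) = 1.8217


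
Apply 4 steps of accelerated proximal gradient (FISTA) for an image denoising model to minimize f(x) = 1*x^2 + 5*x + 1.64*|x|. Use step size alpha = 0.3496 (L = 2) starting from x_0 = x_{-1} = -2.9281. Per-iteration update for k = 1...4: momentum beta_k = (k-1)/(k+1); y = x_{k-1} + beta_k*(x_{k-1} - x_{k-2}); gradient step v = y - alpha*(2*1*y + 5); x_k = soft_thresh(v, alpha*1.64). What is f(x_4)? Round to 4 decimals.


FISTA on f(x) = 1*x^2 + 5*x + 1.64*|x|
L = 2, alpha = 0.3496
Iteration 1: beta = 0.0, y = -2.9281 + 0.0*(-2.9281 + 2.9281) = -2.9281
  grad(y) = -0.8562, v = y - alpha*grad = -2.6288
  prox(v) = soft_thresh(-2.6288, 0.5733) = -2.0554
Iteration 2: beta = 0.3333, y = -2.0554 + 0.3333*(-2.0554 + 2.9281) = -1.7645
  grad(y) = 1.4709, v = y - alpha*grad = -2.2788
  prox(v) = soft_thresh(-2.2788, 0.5733) = -1.7054
Iteration 3: beta = 0.5, y = -1.7054 + 0.5*(-1.7054 + 2.0554) = -1.5304
  grad(y) = 1.9391, v = y - alpha*grad = -2.2084
  prox(v) = soft_thresh(-2.2084, 0.5733) = -1.635
Iteration 4: beta = 0.6, y = -1.635 + 0.6*(-1.635 + 1.7054) = -1.5928
  grad(y) = 1.8145, v = y - alpha*grad = -2.2271
  prox(v) = soft_thresh(-2.2271, 0.5733) = -1.6538
f(x_4) = 1*(-1.6538)^2 + 5*(-1.6538) + 1.64*|-1.6538| = -2.8217


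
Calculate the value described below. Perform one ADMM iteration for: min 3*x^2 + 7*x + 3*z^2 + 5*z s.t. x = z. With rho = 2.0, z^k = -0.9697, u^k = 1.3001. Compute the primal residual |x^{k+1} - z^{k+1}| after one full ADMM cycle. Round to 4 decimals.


ADMM iteration with rho = 2.0, z^k = -0.9697, u^k = 1.3001
Step 1: x-update.
Minimize 3*x^2 + 7*x + (2.0/2)*(x + 0.9697 + 1.3001)^2
FOC: (2*3 + 2.0)*x = -7 + 2.0*(-0.9697 - 1.3001)
x^{k+1} = -1.4425
Step 2: z-update.
Minimize 3*z^2 + 5*z + (2.0/2)*(-1.4425 - z + 1.3001)^2
FOC: (2*3 + 2.0)*z = -5 + 2.0*(-1.4425 + 1.3001)
z^{k+1} = -0.6606
Step 3: u-update.
u^{k+1} = 1.3001 - 1.4425 + 0.6606 = 0.5182
Step 4: Primal residual = |-1.4425 + 0.6606| = 0.7819


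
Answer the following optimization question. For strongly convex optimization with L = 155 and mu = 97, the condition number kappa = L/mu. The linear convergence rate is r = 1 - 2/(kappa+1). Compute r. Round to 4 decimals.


Step 1: Compute the condition number.
kappa = L/mu = 155/97 = 1.5979
Step 2: Compute the convergence rate.
r = 1 - 2/(kappa + 1) = 1 - 2*mu/(L + mu) = (L - mu)/(L + mu) = 58/252 = 0.2302


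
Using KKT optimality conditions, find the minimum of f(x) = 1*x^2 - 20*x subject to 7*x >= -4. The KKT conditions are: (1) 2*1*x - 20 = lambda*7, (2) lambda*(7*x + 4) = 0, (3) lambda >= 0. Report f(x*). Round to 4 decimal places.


Step 1: Try lambda = 0 (constraint inactive).
Stationarity: 2*1*x - 20 = 0
x* = 20/(2*1) = 10.0
Check constraint: 7*10.0 = 70.0 >= -4 -- satisfied.
Step 2: Compute optimal value.
f(x*) = 1*10.0^2 - 20*10.0 = -100.0


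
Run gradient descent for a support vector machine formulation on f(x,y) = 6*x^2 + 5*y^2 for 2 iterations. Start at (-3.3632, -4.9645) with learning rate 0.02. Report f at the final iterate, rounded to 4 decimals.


Gradient descent on f(x,y) = 6*x^2 + 5*y^2.
Starting point: (-3.3632, -4.9645), alpha = 0.02
Step 1: grad_x = 2*6*-3.3632 = -40.3584, grad_y = 2*5*-4.9645 = -49.645
  x_1 = -3.3632 - 0.02*-40.3584 = -2.556
  y_1 = -4.9645 - 0.02*-49.645 = -3.9716
Step 2: grad_x = 2*6*-2.556 = -30.6724, grad_y = 2*5*-3.9716 = -39.716
  x_2 = -2.556 - 0.02*-30.6724 = -1.9426
  y_2 = -3.9716 - 0.02*-39.716 = -3.1773
f(-1.9426, -3.1773) = 6*(-1.9426)^2 + 5*(-3.1773)^2 = 73.1173


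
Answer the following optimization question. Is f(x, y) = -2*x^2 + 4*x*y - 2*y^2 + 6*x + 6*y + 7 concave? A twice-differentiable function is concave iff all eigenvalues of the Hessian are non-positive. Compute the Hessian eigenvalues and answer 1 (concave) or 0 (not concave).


The Hessian of f(x,y) = -2*x^2 + 4*x*y - 2*y^2 + 6*x + 6*y + 7 is:
H = [[-4, 4], [4, -4]]
Trace = -4 - 4 = -8
Determinant = -4*-4 - (4)^2 = 0
Discriminant = (-8)^2 - 4*0 = 64.0
Eigenvalues: lambda_1 = -8.0, lambda_2 = 0.0
The function is concave.

1


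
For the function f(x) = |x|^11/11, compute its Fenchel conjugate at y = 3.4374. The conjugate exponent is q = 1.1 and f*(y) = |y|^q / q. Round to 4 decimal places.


The conjugate exponent q satisfies 1/p + 1/q = 1.
p = 11, so q = 11/(11 - 1) = 1.1
|y|^q = 3.4374^1.1 = 3.8891
f*(3.4374) = 3.8891 / 1.1 = 3.5356


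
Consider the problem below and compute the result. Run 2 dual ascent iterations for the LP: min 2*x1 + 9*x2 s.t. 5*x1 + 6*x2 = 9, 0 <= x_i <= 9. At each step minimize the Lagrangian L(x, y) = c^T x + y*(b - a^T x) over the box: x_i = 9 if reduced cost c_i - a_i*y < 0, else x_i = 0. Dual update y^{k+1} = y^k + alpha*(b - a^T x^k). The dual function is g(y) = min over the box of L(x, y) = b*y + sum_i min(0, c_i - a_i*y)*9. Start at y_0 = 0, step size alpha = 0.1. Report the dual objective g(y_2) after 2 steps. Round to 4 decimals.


Dual ascent for LP: min 2*x1 + 9*x2, 5*x1 + 6*x2 = 9, 0 <= x_i <= 9
Step 1: y^k = 0.0, reduced costs: (2.0, 9.0)
  x^k = (0.0, 0.0), subgradient = b - a^T x = 9.0
  y^{k+1} = 0.0 + 0.1*9.0 = 0.9
Step 2: y^k = 0.9, reduced costs: (-2.5, 3.6)
  x^k = (9.0, 0.0), subgradient = b - a^T x = -36.0
  y^{k+1} = 0.9 + 0.1*-36.0 = -2.7
Dual objective at y_2 = -2.7: reduced costs (15.5, 25.2), box minimizer x = (0.0, 0.0)
g(y_2) = b*y + (c1 - a1*y)*x1 + (c2 - a2*y)*x2 = 9*(-2.7) + 15.5*0.0 + 25.2*0.0 = -24.3 + 0.0 + 0.0 = -24.3


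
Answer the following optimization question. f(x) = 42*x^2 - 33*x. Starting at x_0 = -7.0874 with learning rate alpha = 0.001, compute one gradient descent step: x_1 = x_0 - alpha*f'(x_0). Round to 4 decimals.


We compute the gradient at x_0 and apply the update.
f'(x) = 84*x - 33
f'(-7.0874) = 84*-7.0874 - 33 = -628.3416
x_1 = -7.0874 - 0.001*-628.3416 = -6.4591


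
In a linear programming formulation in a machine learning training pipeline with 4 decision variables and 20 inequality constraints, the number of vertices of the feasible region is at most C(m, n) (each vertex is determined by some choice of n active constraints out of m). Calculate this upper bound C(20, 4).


Each vertex corresponds to some choice of n active constraints out of m, so the number of vertices is at most C(m, n) = m! / (n!(m-n)!).
m = 20, n = 4
Numerator: 20 * 19 * 18 * 17
Denominator: 4! = 24
C(20, 4) = 4845


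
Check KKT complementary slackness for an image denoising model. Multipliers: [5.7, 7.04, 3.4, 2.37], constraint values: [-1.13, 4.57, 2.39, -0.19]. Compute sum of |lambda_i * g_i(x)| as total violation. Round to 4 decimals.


KKT complementary slackness check:
lambda_1 * g_1 = 5.7 * -1.13 = -6.441
lambda_2 * g_2 = 7.04 * 4.57 = 32.1728
lambda_3 * g_3 = 3.4 * 2.39 = 8.126
lambda_4 * g_4 = 2.37 * -0.19 = -0.4503
Total violation = 6.441 + 32.1728 + 8.126 + 0.4503 = 47.1901


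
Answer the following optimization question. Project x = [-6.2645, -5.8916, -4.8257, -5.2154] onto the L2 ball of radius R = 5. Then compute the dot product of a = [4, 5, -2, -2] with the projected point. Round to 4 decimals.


Step 1: Compute ||x|| (intermediates to 6 decimals).
||x|| = sqrt((-6.2645)^2 + (-5.8916)^2 + (-4.8257)^2 + (-5.2154)^2) = 11.155388
Step 2: Project.
Since ||x|| > R, scale = R/||x|| = 5/11.155388 = 0.448214, proj(x) = scale * x
proj(x) = [-2.807837, -2.640698, -2.162946, -2.337615]
Step 3: Dot product.
a^T * proj(x) = 4*(-2.807837) + 5*(-2.640698) - 2*(-2.162946) - 2*(-2.337615) = -15.4337


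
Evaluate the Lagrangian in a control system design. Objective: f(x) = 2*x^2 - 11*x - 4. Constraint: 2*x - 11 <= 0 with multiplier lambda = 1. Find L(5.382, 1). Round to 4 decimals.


Step 1: Evaluate f(x).
f(5.382) = 2*5.382^2 - 11*5.382 - 4 = -5.2702
Step 2: Evaluate g(x).
g(5.382) = 2*5.382 - 11 = -0.236
Step 3: Compute Lagrangian.
L = -5.2702 + 1*-0.236 = -5.5062


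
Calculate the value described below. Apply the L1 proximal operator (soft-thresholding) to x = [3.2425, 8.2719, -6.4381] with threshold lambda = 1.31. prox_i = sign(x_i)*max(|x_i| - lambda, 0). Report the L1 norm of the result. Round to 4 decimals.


Soft-thresholding with lambda = 1.31:
prox(3.2425) = sign(3.2425)*max(|3.2425| - 1.31, 0) = 1.9325
prox(8.2719) = sign(8.2719)*max(|8.2719| - 1.31, 0) = 6.9619
prox(-6.4381) = sign(-6.4381)*max(|-6.4381| - 1.31, 0) = -5.1281
prox(x) = [1.9325, 6.9619, -5.1281]
||prox(x)||_1 = 1.9325 + 6.9619 + 5.1281 = 14.0225


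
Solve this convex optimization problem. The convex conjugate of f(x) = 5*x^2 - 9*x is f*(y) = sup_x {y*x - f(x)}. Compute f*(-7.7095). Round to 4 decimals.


f*(y) = sup_x {y*x - a*x^2 - b*x} = sup_x {(y-b)*x - a*x^2}
FOC: (y - b) - 2a*x = 0 => x* = (y - b)/(2a)
x* = (-7.7095 + 9)/(2*5) = 0.1291
f*(-7.7095) = (y-b)^2/(4a) = (-7.7095 + 9)^2/(4*5)
= 1.6654/20 = 0.0833


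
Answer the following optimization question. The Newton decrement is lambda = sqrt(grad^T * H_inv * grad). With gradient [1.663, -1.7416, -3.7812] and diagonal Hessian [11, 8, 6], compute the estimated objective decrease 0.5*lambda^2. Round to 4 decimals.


Step 1: H is diagonal, so H^(-1) * g = [0.1512, -0.2177, -0.6302].
Step 2: g^T H^(-1) g = sum_i g_i^2 / H_ii
  = (1.663)^2/11 + (-1.7416)^2/8 + (-3.7812)^2/6
  = 0.2514 + 0.3791 + 2.3829 = 3.0135
Step 3: Objective decrease = 0.5 * g^T H^(-1) g = 1.5067


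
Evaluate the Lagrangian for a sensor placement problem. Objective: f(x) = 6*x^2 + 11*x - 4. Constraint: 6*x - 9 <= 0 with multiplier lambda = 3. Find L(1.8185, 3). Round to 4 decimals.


Step 1: Evaluate f(x).
f(1.8185) = 6*1.8185^2 + 11*1.8185 - 4 = 35.8452
Step 2: Evaluate g(x).
g(1.8185) = 6*1.8185 - 9 = 1.911
Step 3: Compute Lagrangian.
L = 35.8452 + 3*1.911 = 41.5782


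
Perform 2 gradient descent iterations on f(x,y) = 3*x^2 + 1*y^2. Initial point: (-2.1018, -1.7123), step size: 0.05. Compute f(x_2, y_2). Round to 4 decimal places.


Gradient descent on f(x,y) = 3*x^2 + 1*y^2.
Starting point: (-2.1018, -1.7123), alpha = 0.05
Step 1: grad_x = 2*3*-2.1018 = -12.6108, grad_y = 2*1*-1.7123 = -3.4246
  x_1 = -2.1018 - 0.05*-12.6108 = -1.4713
  y_1 = -1.7123 - 0.05*-3.4246 = -1.5411
Step 2: grad_x = 2*3*-1.4713 = -8.8276, grad_y = 2*1*-1.5411 = -3.0821
  x_2 = -1.4713 - 0.05*-8.8276 = -1.0299
  y_2 = -1.5411 - 0.05*-3.0821 = -1.387
f(-1.0299, -1.387) = 3*(-1.0299)^2 + 1*(-1.387)^2 = 5.1056


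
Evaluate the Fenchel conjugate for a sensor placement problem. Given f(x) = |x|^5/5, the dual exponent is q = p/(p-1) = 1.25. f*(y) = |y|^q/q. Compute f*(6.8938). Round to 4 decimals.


The conjugate exponent q satisfies 1/p + 1/q = 1.
p = 5, so q = 5/(5 - 1) = 1.25
|y|^q = 6.8938^1.25 = 11.1705
f*(6.8938) = 11.1705 / 1.25 = 8.9364


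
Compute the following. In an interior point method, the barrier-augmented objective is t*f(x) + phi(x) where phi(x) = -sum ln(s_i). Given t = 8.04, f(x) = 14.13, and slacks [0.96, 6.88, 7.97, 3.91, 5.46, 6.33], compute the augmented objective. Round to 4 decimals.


Step 1: Compute log-barrier.
ln values: [-0.0408, 1.9286, 2.0757, 1.3635, 1.6974, 1.8453]
phi = -(-0.0408 + 1.9286 + 2.0757 + 1.3635 + 1.6974 + 1.8453) = -8.8698
Step 2: Compute augmented objective.
t*f(x) = 8.04*14.13 = 113.6052
Total = 113.6052 - 8.8698 = 104.7354


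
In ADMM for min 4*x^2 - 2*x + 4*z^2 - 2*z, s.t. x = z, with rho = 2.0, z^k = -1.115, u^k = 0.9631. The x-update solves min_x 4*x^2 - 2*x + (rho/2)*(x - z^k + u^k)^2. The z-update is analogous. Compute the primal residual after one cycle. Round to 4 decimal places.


ADMM iteration with rho = 2.0, z^k = -1.115, u^k = 0.9631
Step 1: x-update.
Minimize 4*x^2 - 2*x + (2.0/2)*(x + 1.115 + 0.9631)^2
FOC: (2*4 + 2.0)*x = 2 + 2.0*(-1.115 - 0.9631)
x^{k+1} = -0.2156
Step 2: z-update.
Minimize 4*z^2 - 2*z + (2.0/2)*(-0.2156 - z + 0.9631)^2
FOC: (2*4 + 2.0)*z = 2 + 2.0*(-0.2156 + 0.9631)
z^{k+1} = 0.3495
Step 3: u-update.
u^{k+1} = 0.9631 - 0.2156 - 0.3495 = 0.398
Step 4: Primal residual = |-0.2156 - 0.3495| = 0.5651


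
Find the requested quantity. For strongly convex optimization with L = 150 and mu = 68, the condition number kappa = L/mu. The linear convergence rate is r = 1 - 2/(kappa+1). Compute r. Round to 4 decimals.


Step 1: Compute the condition number.
kappa = L/mu = 150/68 = 2.2059
Step 2: Compute the convergence rate.
r = 1 - 2/(kappa + 1) = 1 - 2*mu/(L + mu) = (L - mu)/(L + mu) = 82/218 = 0.3761


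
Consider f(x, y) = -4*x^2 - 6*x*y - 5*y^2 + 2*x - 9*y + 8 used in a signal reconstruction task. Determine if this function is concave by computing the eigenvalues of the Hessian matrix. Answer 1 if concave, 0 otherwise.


The Hessian of f(x,y) = -4*x^2 - 6*x*y - 5*y^2 + 2*x - 9*y + 8 is:
H = [[-8, -6], [-6, -10]]
Trace = -8 - 10 = -18
Determinant = -8*-10 - (-6)^2 = 44
Discriminant = (-18)^2 - 4*44 = 148.0
Eigenvalues: lambda_1 = -15.0828, lambda_2 = -2.9172
The function is concave.

1


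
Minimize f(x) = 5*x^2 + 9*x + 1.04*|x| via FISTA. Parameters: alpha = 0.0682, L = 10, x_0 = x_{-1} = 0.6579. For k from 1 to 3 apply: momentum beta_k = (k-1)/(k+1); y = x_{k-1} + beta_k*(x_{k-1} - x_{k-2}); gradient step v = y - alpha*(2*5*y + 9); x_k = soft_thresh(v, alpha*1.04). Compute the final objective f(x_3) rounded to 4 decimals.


FISTA on f(x) = 5*x^2 + 9*x + 1.04*|x|
L = 10, alpha = 0.0682
Iteration 1: beta = 0.0, y = 0.6579 + 0.0*(0.6579 - 0.6579) = 0.6579
  grad(y) = 15.579, v = y - alpha*grad = -0.4046
  prox(v) = soft_thresh(-0.4046, 0.0709) = -0.3337
Iteration 2: beta = 0.3333, y = -0.3337 + 0.3333*(-0.3337 - 0.6579) = -0.6642
  grad(y) = 2.3582, v = y - alpha*grad = -0.825
  prox(v) = soft_thresh(-0.825, 0.0709) = -0.7541
Iteration 3: beta = 0.5, y = -0.7541 + 0.5*(-0.7541 + 0.3337) = -0.9643
  grad(y) = -0.6429, v = y - alpha*grad = -0.9204
  prox(v) = soft_thresh(-0.9204, 0.0709) = -0.8495
f(x_3) = 5*(-0.8495)^2 + 9*(-0.8495) + 1.04*|-0.8495| = -3.1538


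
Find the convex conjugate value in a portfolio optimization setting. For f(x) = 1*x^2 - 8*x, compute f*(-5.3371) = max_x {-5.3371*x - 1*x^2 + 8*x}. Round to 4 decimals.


f*(y) = sup_x {y*x - a*x^2 - b*x} = sup_x {(y-b)*x - a*x^2}
FOC: (y - b) - 2a*x = 0 => x* = (y - b)/(2a)
x* = (-5.3371 + 8)/(2*1) = 1.3315
f*(-5.3371) = (y-b)^2/(4a) = (-5.3371 + 8)^2/(4*1)
= 7.091/4 = 1.7728


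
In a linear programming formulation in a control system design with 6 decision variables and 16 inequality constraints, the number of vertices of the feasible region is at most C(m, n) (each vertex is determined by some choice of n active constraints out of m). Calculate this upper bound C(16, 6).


Each vertex corresponds to some choice of n active constraints out of m, so the number of vertices is at most C(m, n) = m! / (n!(m-n)!).
m = 16, n = 6
Numerator: 16 * 15 * 14 * 13 * 12 * 11
Denominator: 6! = 720
C(16, 6) = 8008


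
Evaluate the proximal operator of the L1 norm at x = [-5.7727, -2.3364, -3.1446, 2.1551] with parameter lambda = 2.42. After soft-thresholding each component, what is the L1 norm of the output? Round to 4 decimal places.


Soft-thresholding with lambda = 2.42:
prox(-5.7727) = sign(-5.7727)*max(|-5.7727| - 2.42, 0) = -3.3527
prox(-2.3364) = sign(-2.3364)*max(|-2.3364| - 2.42, 0) = 0.0
prox(-3.1446) = sign(-3.1446)*max(|-3.1446| - 2.42, 0) = -0.7246
prox(2.1551) = sign(2.1551)*max(|2.1551| - 2.42, 0) = 0.0
prox(x) = [-3.3527, 0.0, -0.7246, 0.0]
||prox(x)||_1 = 3.3527 + 0.0 + 0.7246 + 0.0 = 4.0773


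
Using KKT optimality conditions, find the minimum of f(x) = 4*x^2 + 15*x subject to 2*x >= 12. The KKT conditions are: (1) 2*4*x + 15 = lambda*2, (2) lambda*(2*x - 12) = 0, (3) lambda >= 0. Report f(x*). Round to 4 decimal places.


Step 1: Try lambda = 0 (constraint inactive).
x_unc = -15/(2*4) = -1.875
Check: 2*-1.875 = -3.75 < 12 -- violated!
Step 2: Constraint must be active: 2*x = 12
x* = 12/2 = 6.0
lambda = (2*4*6.0 + 15)/2 = 31.5
Step 3: Compute optimal value.
f(x*) = 4*6.0^2 + 15*6.0 = 234.0


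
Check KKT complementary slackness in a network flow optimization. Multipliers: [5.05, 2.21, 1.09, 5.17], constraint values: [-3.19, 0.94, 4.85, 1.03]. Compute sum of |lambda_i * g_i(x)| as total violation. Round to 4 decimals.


KKT complementary slackness check:
lambda_1 * g_1 = 5.05 * -3.19 = -16.1095
lambda_2 * g_2 = 2.21 * 0.94 = 2.0774
lambda_3 * g_3 = 1.09 * 4.85 = 5.2865
lambda_4 * g_4 = 5.17 * 1.03 = 5.3251
Total violation = 16.1095 + 2.0774 + 5.2865 + 5.3251 = 28.7985


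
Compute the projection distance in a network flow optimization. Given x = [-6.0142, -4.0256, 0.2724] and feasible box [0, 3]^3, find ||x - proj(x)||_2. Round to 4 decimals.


Project each component onto [0, 3].
clip(-6.0142) = 0.0, clip(-4.0256) = 0.0, clip(0.2724) = 0.2724
Projection = [0.0, 0.0, 0.2724]
Squared diffs: [36.1706, 16.2055, 0.0]
Distance = sqrt(52.3761) = 7.2371


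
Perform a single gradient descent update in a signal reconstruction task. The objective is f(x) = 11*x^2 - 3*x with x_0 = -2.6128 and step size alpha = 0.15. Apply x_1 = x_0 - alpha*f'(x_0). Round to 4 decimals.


We compute the gradient at x_0 and apply the update.
f'(x) = 22*x - 3
f'(-2.6128) = 22*-2.6128 - 3 = -60.4816
x_1 = -2.6128 - 0.15*-60.4816 = 6.4594


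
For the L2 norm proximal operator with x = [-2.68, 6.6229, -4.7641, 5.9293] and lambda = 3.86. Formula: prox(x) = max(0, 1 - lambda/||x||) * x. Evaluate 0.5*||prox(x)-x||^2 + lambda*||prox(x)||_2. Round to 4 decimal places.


Step 1: Compute ||x||.
||x|| = 10.4354
Step 2: Compute scaling factor.
scale = max(0, 1 - 3.86/10.4354) = 0.6301
Step 3: prox(x) = [-1.6887, 4.1731, -3.0019, 3.7361]
||prox(x)|| = 6.5754
Step 4: Proximal objective.
0.5*||prox-x||^2 = 7.4498
lambda*||prox|| = 25.381
Total = 32.831


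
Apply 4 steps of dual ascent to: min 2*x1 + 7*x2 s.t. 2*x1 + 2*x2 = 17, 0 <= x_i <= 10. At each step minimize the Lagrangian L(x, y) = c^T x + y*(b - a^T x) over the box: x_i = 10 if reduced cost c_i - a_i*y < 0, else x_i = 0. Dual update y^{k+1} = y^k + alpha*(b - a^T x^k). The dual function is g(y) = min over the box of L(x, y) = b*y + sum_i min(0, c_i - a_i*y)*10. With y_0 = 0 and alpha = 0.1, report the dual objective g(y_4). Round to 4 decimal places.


Dual ascent for LP: min 2*x1 + 7*x2, 2*x1 + 2*x2 = 17, 0 <= x_i <= 10
Step 1: y^k = 0.0, reduced costs: (2.0, 7.0)
  x^k = (0.0, 0.0), subgradient = b - a^T x = 17.0
  y^{k+1} = 0.0 + 0.1*17.0 = 1.7
Step 2: y^k = 1.7, reduced costs: (-1.4, 3.6)
  x^k = (10.0, 0.0), subgradient = b - a^T x = -3.0
  y^{k+1} = 1.7 + 0.1*-3.0 = 1.4
Step 3: y^k = 1.4, reduced costs: (-0.8, 4.2)
  x^k = (10.0, 0.0), subgradient = b - a^T x = -3.0
  y^{k+1} = 1.4 + 0.1*-3.0 = 1.1
Step 4: y^k = 1.1, reduced costs: (-0.2, 4.8)
  x^k = (10.0, 0.0), subgradient = b - a^T x = -3.0
  y^{k+1} = 1.1 + 0.1*-3.0 = 0.8
Dual objective at y_4 = 0.8: reduced costs (0.4, 5.4), box minimizer x = (0.0, 0.0)
g(y_4) = b*y + (c1 - a1*y)*x1 + (c2 - a2*y)*x2 = 17*0.8 + 0.4*0.0 + 5.4*0.0 = 13.6 + 0.0 + 0.0 = 13.6


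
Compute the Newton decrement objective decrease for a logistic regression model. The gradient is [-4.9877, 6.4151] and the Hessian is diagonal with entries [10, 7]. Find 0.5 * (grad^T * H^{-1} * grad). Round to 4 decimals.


Step 1: H is diagonal, so H^(-1) * g = [-0.4988, 0.9164].
Step 2: g^T H^(-1) g = sum_i g_i^2 / H_ii
  = (-4.9877)^2/10 + (6.4151)^2/7
  = 2.4877 + 5.8791 = 8.3668
Step 3: Objective decrease = 0.5 * g^T H^(-1) g = 4.1834


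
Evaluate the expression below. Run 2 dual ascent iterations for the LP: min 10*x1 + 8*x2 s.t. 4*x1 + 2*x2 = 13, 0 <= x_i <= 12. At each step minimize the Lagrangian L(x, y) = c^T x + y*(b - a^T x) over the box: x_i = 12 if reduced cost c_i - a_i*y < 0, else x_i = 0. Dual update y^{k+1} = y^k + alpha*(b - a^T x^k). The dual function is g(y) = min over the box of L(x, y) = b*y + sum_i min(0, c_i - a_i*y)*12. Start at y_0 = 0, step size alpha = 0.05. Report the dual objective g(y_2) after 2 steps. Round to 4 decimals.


Dual ascent for LP: min 10*x1 + 8*x2, 4*x1 + 2*x2 = 13, 0 <= x_i <= 12
Step 1: y^k = 0.0, reduced costs: (10.0, 8.0)
  x^k = (0.0, 0.0), subgradient = b - a^T x = 13.0
  y^{k+1} = 0.0 + 0.05*13.0 = 0.65
Step 2: y^k = 0.65, reduced costs: (7.4, 6.7)
  x^k = (0.0, 0.0), subgradient = b - a^T x = 13.0
  y^{k+1} = 0.65 + 0.05*13.0 = 1.3
Dual objective at y_2 = 1.3: reduced costs (4.8, 5.4), box minimizer x = (0.0, 0.0)
g(y_2) = b*y + (c1 - a1*y)*x1 + (c2 - a2*y)*x2 = 13*1.3 + 4.8*0.0 + 5.4*0.0 = 16.9 + 0.0 + 0.0 = 16.9


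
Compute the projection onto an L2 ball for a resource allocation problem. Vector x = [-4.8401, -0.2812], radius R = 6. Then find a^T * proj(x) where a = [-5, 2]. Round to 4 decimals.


Step 1: Compute ||x|| (intermediates to 6 decimals).
||x|| = sqrt((-4.8401)^2 + (-0.2812)^2) = 4.848262
Step 2: Project.
Since ||x|| <= R, proj = x (no scaling needed).
proj(x) = [-4.8401, -0.2812]
Step 3: Dot product.
a^T * proj(x) = -5*(-4.8401) + 2*(-0.2812) = 23.6381


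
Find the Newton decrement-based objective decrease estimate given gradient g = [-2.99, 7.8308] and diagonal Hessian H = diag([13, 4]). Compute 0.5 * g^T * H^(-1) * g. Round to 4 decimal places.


Step 1: H is diagonal, so H^(-1) * g = [-0.23, 1.9577].
Step 2: g^T H^(-1) g = sum_i g_i^2 / H_ii
  = (-2.99)^2/13 + (7.8308)^2/4
  = 0.6877 + 15.3304 = 16.0181
Step 3: Objective decrease = 0.5 * g^T H^(-1) g = 8.009


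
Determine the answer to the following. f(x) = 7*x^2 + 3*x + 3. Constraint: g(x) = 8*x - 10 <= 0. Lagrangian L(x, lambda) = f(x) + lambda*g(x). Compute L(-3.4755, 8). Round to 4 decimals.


Step 1: Evaluate f(x).
f(-3.4755) = 7*(-3.4755)^2 + 3*(-3.4755) + 3 = 77.1272
Step 2: Evaluate g(x).
g(-3.4755) = 8*-3.4755 - 10 = -37.804
Step 3: Compute Lagrangian.
L = 77.1272 + 8*-37.804 = -225.3048


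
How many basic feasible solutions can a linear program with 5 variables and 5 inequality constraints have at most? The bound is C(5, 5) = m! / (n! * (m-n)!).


Each vertex corresponds to some choice of n active constraints out of m, so the number of vertices is at most C(m, n) = m! / (n!(m-n)!).
m = 5, n = 5
Numerator: 5 * 4 * 3 * 2 * 1
Denominator: 5! = 120
C(5, 5) = 1


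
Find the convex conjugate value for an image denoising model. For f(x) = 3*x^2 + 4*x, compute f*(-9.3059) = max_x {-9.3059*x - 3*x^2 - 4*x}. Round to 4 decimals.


f*(y) = sup_x {y*x - a*x^2 - b*x} = sup_x {(y-b)*x - a*x^2}
FOC: (y - b) - 2a*x = 0 => x* = (y - b)/(2a)
x* = (-9.3059 - 4)/(2*3) = -2.2177
f*(-9.3059) = (y-b)^2/(4a) = (-9.3059 - 4)^2/(4*3)
= 177.047/12 = 14.7539


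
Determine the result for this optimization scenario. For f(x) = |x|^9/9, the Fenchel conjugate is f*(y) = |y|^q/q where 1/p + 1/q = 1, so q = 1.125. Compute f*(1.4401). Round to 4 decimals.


The conjugate exponent q satisfies 1/p + 1/q = 1.
p = 9, so q = 9/(9 - 1) = 1.125
|y|^q = 1.4401^1.125 = 1.5073
f*(1.4401) = 1.5073 / 1.125 = 1.3398


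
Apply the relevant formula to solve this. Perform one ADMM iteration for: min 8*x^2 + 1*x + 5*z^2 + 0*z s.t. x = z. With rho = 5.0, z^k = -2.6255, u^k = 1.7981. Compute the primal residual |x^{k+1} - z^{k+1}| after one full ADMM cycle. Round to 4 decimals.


ADMM iteration with rho = 5.0, z^k = -2.6255, u^k = 1.7981
Step 1: x-update.
Minimize 8*x^2 + 1*x + (5.0/2)*(x + 2.6255 + 1.7981)^2
FOC: (2*8 + 5.0)*x = -1 + 5.0*(-2.6255 - 1.7981)
x^{k+1} = -1.1009
Step 2: z-update.
Minimize 5*z^2 + 0*z + (5.0/2)*(-1.1009 - z + 1.7981)^2
FOC: (2*5 + 5.0)*z = 0 + 5.0*(-1.1009 + 1.7981)
z^{k+1} = 0.2324
Step 3: u-update.
u^{k+1} = 1.7981 - 1.1009 - 0.2324 = 0.4648
Step 4: Primal residual = |-1.1009 - 0.2324| = 1.3333


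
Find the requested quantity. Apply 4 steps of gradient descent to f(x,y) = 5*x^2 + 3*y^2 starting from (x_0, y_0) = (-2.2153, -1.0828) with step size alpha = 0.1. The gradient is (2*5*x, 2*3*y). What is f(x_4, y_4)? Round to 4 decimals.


Gradient descent on f(x,y) = 5*x^2 + 3*y^2.
Starting point: (-2.2153, -1.0828), alpha = 0.1
Step 1: grad_x = 2*5*-2.2153 = -22.153, grad_y = 2*3*-1.0828 = -6.4968
  x_1 = -2.2153 - 0.1*-22.153 = 0.0
  y_1 = -1.0828 - 0.1*-6.4968 = -0.4331
Step 2: grad_x = 2*5*0.0 = 0.0, grad_y = 2*3*-0.4331 = -2.5987
  x_2 = 0.0 - 0.1*0.0 = 0.0
  y_2 = -0.4331 - 0.1*-2.5987 = -0.1732
Step 3: grad_x = 2*5*0.0 = 0.0, grad_y = 2*3*-0.1732 = -1.0395
  x_3 = 0.0 - 0.1*0.0 = 0.0
  y_3 = -0.1732 - 0.1*-1.0395 = -0.0693
Step 4: grad_x = 2*5*0.0 = 0.0, grad_y = 2*3*-0.0693 = -0.4158
  x_4 = 0.0 - 0.1*0.0 = 0.0
  y_4 = -0.0693 - 0.1*-0.4158 = -0.0277
f(0.0, -0.0277) = 5*0.0^2 + 3*(-0.0277)^2 = 0.0023


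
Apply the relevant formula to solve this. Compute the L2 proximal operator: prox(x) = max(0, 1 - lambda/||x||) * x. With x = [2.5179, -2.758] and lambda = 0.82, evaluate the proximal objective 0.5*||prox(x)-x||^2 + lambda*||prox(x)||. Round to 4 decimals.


Step 1: Compute ||x||.
||x|| = 3.7345
Step 2: Compute scaling factor.
scale = max(0, 1 - 0.82/3.7345) = 0.7804
Step 3: prox(x) = [1.965, -2.1524]
||prox(x)|| = 2.9145
Step 4: Proximal objective.
0.5*||prox-x||^2 = 0.3362
lambda*||prox|| = 2.3899
Total = 2.7261


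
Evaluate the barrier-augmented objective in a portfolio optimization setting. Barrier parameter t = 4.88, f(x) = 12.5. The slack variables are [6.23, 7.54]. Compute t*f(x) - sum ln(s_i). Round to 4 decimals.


Step 1: Compute log-barrier.
ln values: [1.8294, 2.0202]
phi = -(1.8294 + 2.0202) = -3.8496
Step 2: Compute augmented objective.
t*f(x) = 4.88*12.5 = 61.0
Total = 61.0 - 3.8496 = 57.1504
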